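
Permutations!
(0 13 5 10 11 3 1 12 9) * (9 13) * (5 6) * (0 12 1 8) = (0 9 12 13 6 5 10 11 3 8) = [9, 1, 2, 8, 4, 10, 5, 7, 0, 12, 11, 3, 13, 6]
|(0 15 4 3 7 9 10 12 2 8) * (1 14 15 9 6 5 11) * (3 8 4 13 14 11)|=84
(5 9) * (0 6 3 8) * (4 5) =(0 6 3 8)(4 5 9) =[6, 1, 2, 8, 5, 9, 3, 7, 0, 4]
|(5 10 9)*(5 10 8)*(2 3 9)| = 4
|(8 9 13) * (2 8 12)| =|(2 8 9 13 12)| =5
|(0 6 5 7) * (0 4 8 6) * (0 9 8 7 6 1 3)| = |(0 9 8 1 3)(4 7)(5 6)| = 10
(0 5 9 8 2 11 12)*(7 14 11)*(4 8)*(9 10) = (0 5 10 9 4 8 2 7 14 11 12) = [5, 1, 7, 3, 8, 10, 6, 14, 2, 4, 9, 12, 0, 13, 11]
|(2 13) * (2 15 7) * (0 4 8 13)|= 7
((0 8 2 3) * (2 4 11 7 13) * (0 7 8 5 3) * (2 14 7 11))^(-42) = ((0 5 3 11 8 4 2)(7 13 14))^(-42) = (14)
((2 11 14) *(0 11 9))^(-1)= (0 9 2 14 11)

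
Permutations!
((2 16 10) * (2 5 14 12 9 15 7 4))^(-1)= (2 4 7 15 9 12 14 5 10 16)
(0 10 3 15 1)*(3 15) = (0 10 15 1) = [10, 0, 2, 3, 4, 5, 6, 7, 8, 9, 15, 11, 12, 13, 14, 1]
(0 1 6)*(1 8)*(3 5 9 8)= (0 3 5 9 8 1 6)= [3, 6, 2, 5, 4, 9, 0, 7, 1, 8]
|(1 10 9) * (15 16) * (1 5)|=|(1 10 9 5)(15 16)|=4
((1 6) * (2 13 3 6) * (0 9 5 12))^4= (1 6 3 13 2)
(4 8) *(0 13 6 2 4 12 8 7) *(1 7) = (0 13 6 2 4 1 7)(8 12) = [13, 7, 4, 3, 1, 5, 2, 0, 12, 9, 10, 11, 8, 6]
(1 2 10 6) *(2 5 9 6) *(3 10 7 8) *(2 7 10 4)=[0, 5, 10, 4, 2, 9, 1, 8, 3, 6, 7]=(1 5 9 6)(2 10 7 8 3 4)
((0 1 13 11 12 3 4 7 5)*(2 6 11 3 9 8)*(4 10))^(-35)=(0 4 13 5 10 1 7 3)(2 6 11 12 9 8)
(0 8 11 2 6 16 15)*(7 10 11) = (0 8 7 10 11 2 6 16 15) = [8, 1, 6, 3, 4, 5, 16, 10, 7, 9, 11, 2, 12, 13, 14, 0, 15]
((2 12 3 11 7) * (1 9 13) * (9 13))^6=(13)(2 12 3 11 7)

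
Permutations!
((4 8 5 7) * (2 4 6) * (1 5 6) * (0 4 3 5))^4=((0 4 8 6 2 3 5 7 1))^4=(0 2 1 6 7 8 5 4 3)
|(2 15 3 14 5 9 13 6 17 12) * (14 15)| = 8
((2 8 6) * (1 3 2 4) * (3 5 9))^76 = (1 2)(3 4)(5 8)(6 9)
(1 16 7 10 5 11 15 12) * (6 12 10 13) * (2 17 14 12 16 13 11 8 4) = (1 13 6 16 7 11 15 10 5 8 4 2 17 14 12) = [0, 13, 17, 3, 2, 8, 16, 11, 4, 9, 5, 15, 1, 6, 12, 10, 7, 14]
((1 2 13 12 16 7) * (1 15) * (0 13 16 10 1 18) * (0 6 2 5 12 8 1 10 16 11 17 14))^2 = (0 8 5 16 15 6 11 14 13 1 12 7 18 2 17)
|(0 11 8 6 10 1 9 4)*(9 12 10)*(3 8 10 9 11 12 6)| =4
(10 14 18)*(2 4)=(2 4)(10 14 18)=[0, 1, 4, 3, 2, 5, 6, 7, 8, 9, 14, 11, 12, 13, 18, 15, 16, 17, 10]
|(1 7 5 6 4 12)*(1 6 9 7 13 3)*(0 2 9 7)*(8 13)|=|(0 2 9)(1 8 13 3)(4 12 6)(5 7)|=12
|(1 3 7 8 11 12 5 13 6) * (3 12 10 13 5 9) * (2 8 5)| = 12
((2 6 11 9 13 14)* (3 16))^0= ((2 6 11 9 13 14)(3 16))^0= (16)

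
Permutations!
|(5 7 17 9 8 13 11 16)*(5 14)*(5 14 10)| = 9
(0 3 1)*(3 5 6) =(0 5 6 3 1) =[5, 0, 2, 1, 4, 6, 3]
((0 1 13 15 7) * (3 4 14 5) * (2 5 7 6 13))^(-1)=(0 7 14 4 3 5 2 1)(6 15 13)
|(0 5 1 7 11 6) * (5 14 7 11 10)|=8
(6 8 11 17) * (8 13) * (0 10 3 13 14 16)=[10, 1, 2, 13, 4, 5, 14, 7, 11, 9, 3, 17, 12, 8, 16, 15, 0, 6]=(0 10 3 13 8 11 17 6 14 16)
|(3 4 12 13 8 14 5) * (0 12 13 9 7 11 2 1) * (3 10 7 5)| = 45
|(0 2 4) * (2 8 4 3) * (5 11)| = |(0 8 4)(2 3)(5 11)| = 6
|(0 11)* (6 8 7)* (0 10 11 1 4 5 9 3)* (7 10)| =|(0 1 4 5 9 3)(6 8 10 11 7)| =30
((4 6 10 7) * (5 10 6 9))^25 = (10)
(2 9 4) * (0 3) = (0 3)(2 9 4) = [3, 1, 9, 0, 2, 5, 6, 7, 8, 4]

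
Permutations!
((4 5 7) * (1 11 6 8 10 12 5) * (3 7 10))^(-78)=(12)(1 4 7 3 8 6 11)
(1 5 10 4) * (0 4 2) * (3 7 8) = (0 4 1 5 10 2)(3 7 8) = [4, 5, 0, 7, 1, 10, 6, 8, 3, 9, 2]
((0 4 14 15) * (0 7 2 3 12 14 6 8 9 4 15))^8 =((0 15 7 2 3 12 14)(4 6 8 9))^8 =(0 15 7 2 3 12 14)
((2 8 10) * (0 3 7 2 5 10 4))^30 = ((0 3 7 2 8 4)(5 10))^30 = (10)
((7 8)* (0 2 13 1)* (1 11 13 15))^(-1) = (0 1 15 2)(7 8)(11 13)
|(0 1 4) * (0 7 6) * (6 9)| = |(0 1 4 7 9 6)| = 6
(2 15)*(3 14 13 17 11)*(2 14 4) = (2 15 14 13 17 11 3 4) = [0, 1, 15, 4, 2, 5, 6, 7, 8, 9, 10, 3, 12, 17, 13, 14, 16, 11]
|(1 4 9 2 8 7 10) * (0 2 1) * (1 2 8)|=4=|(0 8 7 10)(1 4 9 2)|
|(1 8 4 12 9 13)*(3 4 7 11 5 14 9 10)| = |(1 8 7 11 5 14 9 13)(3 4 12 10)| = 8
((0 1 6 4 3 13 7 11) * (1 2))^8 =(0 11 7 13 3 4 6 1 2)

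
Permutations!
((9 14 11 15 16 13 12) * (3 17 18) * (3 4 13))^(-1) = (3 16 15 11 14 9 12 13 4 18 17)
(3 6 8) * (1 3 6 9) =(1 3 9)(6 8) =[0, 3, 2, 9, 4, 5, 8, 7, 6, 1]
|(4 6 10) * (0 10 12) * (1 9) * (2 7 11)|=30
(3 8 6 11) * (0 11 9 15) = [11, 1, 2, 8, 4, 5, 9, 7, 6, 15, 10, 3, 12, 13, 14, 0] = (0 11 3 8 6 9 15)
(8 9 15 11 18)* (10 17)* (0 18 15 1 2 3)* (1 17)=(0 18 8 9 17 10 1 2 3)(11 15)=[18, 2, 3, 0, 4, 5, 6, 7, 9, 17, 1, 15, 12, 13, 14, 11, 16, 10, 8]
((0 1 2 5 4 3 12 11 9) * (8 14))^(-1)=(0 9 11 12 3 4 5 2 1)(8 14)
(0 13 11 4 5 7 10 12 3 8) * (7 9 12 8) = (0 13 11 4 5 9 12 3 7 10 8) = [13, 1, 2, 7, 5, 9, 6, 10, 0, 12, 8, 4, 3, 11]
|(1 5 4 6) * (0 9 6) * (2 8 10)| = |(0 9 6 1 5 4)(2 8 10)| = 6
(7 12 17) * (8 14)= (7 12 17)(8 14)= [0, 1, 2, 3, 4, 5, 6, 12, 14, 9, 10, 11, 17, 13, 8, 15, 16, 7]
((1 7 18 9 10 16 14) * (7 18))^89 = (1 14 16 10 9 18)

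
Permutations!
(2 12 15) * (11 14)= [0, 1, 12, 3, 4, 5, 6, 7, 8, 9, 10, 14, 15, 13, 11, 2]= (2 12 15)(11 14)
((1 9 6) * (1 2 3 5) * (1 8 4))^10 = ((1 9 6 2 3 5 8 4))^10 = (1 6 3 8)(2 5 4 9)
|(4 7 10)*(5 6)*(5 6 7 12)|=5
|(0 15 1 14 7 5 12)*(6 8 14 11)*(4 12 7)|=18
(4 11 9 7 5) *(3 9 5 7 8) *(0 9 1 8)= [9, 8, 2, 1, 11, 4, 6, 7, 3, 0, 10, 5]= (0 9)(1 8 3)(4 11 5)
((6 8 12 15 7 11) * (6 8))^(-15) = ((7 11 8 12 15))^(-15) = (15)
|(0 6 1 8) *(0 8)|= |(8)(0 6 1)|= 3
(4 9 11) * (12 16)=[0, 1, 2, 3, 9, 5, 6, 7, 8, 11, 10, 4, 16, 13, 14, 15, 12]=(4 9 11)(12 16)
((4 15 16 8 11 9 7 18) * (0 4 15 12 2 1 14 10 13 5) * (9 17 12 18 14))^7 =((0 4 18 15 16 8 11 17 12 2 1 9 7 14 10 13 5))^7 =(0 17 10 16 9 4 12 13 8 7 18 2 5 11 14 15 1)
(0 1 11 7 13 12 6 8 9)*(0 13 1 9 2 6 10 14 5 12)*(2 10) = (0 9 13)(1 11 7)(2 6 8 10 14 5 12) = [9, 11, 6, 3, 4, 12, 8, 1, 10, 13, 14, 7, 2, 0, 5]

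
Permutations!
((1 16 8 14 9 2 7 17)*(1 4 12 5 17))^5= (1 2 14 16 7 9 8)(4 12 5 17)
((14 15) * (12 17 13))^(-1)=(12 13 17)(14 15)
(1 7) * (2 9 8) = (1 7)(2 9 8) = [0, 7, 9, 3, 4, 5, 6, 1, 2, 8]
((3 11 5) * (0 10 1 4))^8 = ((0 10 1 4)(3 11 5))^8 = (3 5 11)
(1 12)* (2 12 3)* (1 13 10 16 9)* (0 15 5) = (0 15 5)(1 3 2 12 13 10 16 9) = [15, 3, 12, 2, 4, 0, 6, 7, 8, 1, 16, 11, 13, 10, 14, 5, 9]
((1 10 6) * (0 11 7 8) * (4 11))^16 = (0 4 11 7 8)(1 10 6)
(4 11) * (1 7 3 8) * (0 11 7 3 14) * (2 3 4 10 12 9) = [11, 4, 3, 8, 7, 5, 6, 14, 1, 2, 12, 10, 9, 13, 0] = (0 11 10 12 9 2 3 8 1 4 7 14)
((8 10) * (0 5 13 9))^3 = (0 9 13 5)(8 10)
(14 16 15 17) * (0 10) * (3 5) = (0 10)(3 5)(14 16 15 17) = [10, 1, 2, 5, 4, 3, 6, 7, 8, 9, 0, 11, 12, 13, 16, 17, 15, 14]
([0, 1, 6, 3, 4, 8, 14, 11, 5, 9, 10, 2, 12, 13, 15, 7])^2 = [0, 1, 14, 3, 4, 5, 15, 2, 8, 9, 10, 6, 12, 13, 7, 11]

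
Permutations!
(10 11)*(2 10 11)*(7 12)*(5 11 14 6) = [0, 1, 10, 3, 4, 11, 5, 12, 8, 9, 2, 14, 7, 13, 6] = (2 10)(5 11 14 6)(7 12)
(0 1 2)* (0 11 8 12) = (0 1 2 11 8 12) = [1, 2, 11, 3, 4, 5, 6, 7, 12, 9, 10, 8, 0]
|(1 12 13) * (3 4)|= 6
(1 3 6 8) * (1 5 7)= (1 3 6 8 5 7)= [0, 3, 2, 6, 4, 7, 8, 1, 5]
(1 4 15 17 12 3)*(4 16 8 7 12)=(1 16 8 7 12 3)(4 15 17)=[0, 16, 2, 1, 15, 5, 6, 12, 7, 9, 10, 11, 3, 13, 14, 17, 8, 4]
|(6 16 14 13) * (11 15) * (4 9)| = |(4 9)(6 16 14 13)(11 15)| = 4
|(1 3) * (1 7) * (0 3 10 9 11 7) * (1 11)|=6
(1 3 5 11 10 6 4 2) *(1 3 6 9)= (1 6 4 2 3 5 11 10 9)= [0, 6, 3, 5, 2, 11, 4, 7, 8, 1, 9, 10]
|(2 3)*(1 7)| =2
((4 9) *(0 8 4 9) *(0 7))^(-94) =((9)(0 8 4 7))^(-94) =(9)(0 4)(7 8)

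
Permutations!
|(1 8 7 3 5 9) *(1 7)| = 4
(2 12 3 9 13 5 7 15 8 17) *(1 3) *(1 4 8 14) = (1 3 9 13 5 7 15 14)(2 12 4 8 17) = [0, 3, 12, 9, 8, 7, 6, 15, 17, 13, 10, 11, 4, 5, 1, 14, 16, 2]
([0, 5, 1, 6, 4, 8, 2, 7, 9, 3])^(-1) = (1 2 6 3 9 8 5)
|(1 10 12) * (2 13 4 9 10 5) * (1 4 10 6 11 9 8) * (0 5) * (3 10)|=|(0 5 2 13 3 10 12 4 8 1)(6 11 9)|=30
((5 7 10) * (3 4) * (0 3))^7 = (0 3 4)(5 7 10)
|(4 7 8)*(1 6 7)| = |(1 6 7 8 4)| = 5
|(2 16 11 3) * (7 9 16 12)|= 7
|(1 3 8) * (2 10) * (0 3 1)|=6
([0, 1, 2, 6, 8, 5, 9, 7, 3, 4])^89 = [0, 1, 2, 8, 9, 5, 3, 7, 4, 6]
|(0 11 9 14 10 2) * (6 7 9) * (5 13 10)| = |(0 11 6 7 9 14 5 13 10 2)| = 10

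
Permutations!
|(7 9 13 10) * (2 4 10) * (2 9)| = 4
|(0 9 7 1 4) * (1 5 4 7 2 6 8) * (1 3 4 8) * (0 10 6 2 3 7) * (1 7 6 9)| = 4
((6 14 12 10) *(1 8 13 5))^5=(1 8 13 5)(6 14 12 10)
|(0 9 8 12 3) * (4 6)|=10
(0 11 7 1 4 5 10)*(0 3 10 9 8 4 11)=(1 11 7)(3 10)(4 5 9 8)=[0, 11, 2, 10, 5, 9, 6, 1, 4, 8, 3, 7]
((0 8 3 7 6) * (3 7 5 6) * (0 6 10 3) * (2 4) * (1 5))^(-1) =((0 8 7)(1 5 10 3)(2 4))^(-1) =(0 7 8)(1 3 10 5)(2 4)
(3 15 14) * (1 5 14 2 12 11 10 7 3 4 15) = (1 5 14 4 15 2 12 11 10 7 3) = [0, 5, 12, 1, 15, 14, 6, 3, 8, 9, 7, 10, 11, 13, 4, 2]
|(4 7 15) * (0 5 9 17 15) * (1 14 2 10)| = |(0 5 9 17 15 4 7)(1 14 2 10)| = 28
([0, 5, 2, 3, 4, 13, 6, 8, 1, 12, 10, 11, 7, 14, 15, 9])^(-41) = (1 15 8 14 7 13 12 5 9)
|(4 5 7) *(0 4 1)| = 5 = |(0 4 5 7 1)|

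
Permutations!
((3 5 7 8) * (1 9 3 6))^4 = ((1 9 3 5 7 8 6))^4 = (1 7 9 8 3 6 5)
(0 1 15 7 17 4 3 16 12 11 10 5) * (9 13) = (0 1 15 7 17 4 3 16 12 11 10 5)(9 13) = [1, 15, 2, 16, 3, 0, 6, 17, 8, 13, 5, 10, 11, 9, 14, 7, 12, 4]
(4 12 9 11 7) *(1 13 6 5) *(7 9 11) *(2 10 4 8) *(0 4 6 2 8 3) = (0 4 12 11 9 7 3)(1 13 2 10 6 5) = [4, 13, 10, 0, 12, 1, 5, 3, 8, 7, 6, 9, 11, 2]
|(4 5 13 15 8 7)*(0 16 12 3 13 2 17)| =|(0 16 12 3 13 15 8 7 4 5 2 17)| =12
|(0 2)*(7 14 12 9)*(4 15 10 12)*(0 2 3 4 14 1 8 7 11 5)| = 9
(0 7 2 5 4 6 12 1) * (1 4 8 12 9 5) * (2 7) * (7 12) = (0 2 1)(4 6 9 5 8 7 12) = [2, 0, 1, 3, 6, 8, 9, 12, 7, 5, 10, 11, 4]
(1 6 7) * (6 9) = (1 9 6 7) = [0, 9, 2, 3, 4, 5, 7, 1, 8, 6]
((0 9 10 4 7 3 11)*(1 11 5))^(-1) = (0 11 1 5 3 7 4 10 9)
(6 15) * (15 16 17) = (6 16 17 15) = [0, 1, 2, 3, 4, 5, 16, 7, 8, 9, 10, 11, 12, 13, 14, 6, 17, 15]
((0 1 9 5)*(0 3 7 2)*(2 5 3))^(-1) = ((0 1 9 3 7 5 2))^(-1) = (0 2 5 7 3 9 1)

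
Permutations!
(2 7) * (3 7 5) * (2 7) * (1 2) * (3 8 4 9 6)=(1 2 5 8 4 9 6 3)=[0, 2, 5, 1, 9, 8, 3, 7, 4, 6]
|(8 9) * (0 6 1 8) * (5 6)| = 6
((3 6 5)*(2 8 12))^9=(12)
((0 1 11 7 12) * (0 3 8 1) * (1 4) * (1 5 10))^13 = ((1 11 7 12 3 8 4 5 10))^13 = (1 3 10 12 5 7 4 11 8)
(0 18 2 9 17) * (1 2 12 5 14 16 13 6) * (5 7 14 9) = (0 18 12 7 14 16 13 6 1 2 5 9 17) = [18, 2, 5, 3, 4, 9, 1, 14, 8, 17, 10, 11, 7, 6, 16, 15, 13, 0, 12]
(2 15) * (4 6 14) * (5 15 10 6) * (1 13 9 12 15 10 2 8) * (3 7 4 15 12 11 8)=(1 13 9 11 8)(3 7 4 5 10 6 14 15)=[0, 13, 2, 7, 5, 10, 14, 4, 1, 11, 6, 8, 12, 9, 15, 3]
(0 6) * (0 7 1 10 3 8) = (0 6 7 1 10 3 8) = [6, 10, 2, 8, 4, 5, 7, 1, 0, 9, 3]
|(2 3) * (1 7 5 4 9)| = 10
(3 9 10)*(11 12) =[0, 1, 2, 9, 4, 5, 6, 7, 8, 10, 3, 12, 11] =(3 9 10)(11 12)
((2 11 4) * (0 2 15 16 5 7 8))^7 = ((0 2 11 4 15 16 5 7 8))^7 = (0 7 16 4 2 8 5 15 11)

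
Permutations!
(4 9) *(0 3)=[3, 1, 2, 0, 9, 5, 6, 7, 8, 4]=(0 3)(4 9)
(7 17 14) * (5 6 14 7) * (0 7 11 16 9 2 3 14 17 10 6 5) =(0 7 10 6 17 11 16 9 2 3 14) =[7, 1, 3, 14, 4, 5, 17, 10, 8, 2, 6, 16, 12, 13, 0, 15, 9, 11]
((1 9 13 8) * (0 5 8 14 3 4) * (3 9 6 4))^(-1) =((0 5 8 1 6 4)(9 13 14))^(-1) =(0 4 6 1 8 5)(9 14 13)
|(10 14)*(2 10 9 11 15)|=|(2 10 14 9 11 15)|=6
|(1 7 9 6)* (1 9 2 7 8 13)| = |(1 8 13)(2 7)(6 9)| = 6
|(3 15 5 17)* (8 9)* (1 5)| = 10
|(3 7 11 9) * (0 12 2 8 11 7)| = |(0 12 2 8 11 9 3)| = 7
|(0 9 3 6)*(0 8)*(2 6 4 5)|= |(0 9 3 4 5 2 6 8)|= 8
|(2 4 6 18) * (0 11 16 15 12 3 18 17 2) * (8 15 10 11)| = 12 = |(0 8 15 12 3 18)(2 4 6 17)(10 11 16)|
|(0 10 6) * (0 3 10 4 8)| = |(0 4 8)(3 10 6)| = 3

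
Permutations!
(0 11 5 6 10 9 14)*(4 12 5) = [11, 1, 2, 3, 12, 6, 10, 7, 8, 14, 9, 4, 5, 13, 0] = (0 11 4 12 5 6 10 9 14)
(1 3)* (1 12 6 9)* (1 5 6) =(1 3 12)(5 6 9) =[0, 3, 2, 12, 4, 6, 9, 7, 8, 5, 10, 11, 1]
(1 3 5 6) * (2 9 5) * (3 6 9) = (1 6)(2 3)(5 9) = [0, 6, 3, 2, 4, 9, 1, 7, 8, 5]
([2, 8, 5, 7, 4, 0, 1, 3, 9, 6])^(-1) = [5, 6, 0, 7, 4, 2, 9, 3, 1, 8]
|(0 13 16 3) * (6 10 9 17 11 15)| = 12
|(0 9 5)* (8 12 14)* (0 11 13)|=|(0 9 5 11 13)(8 12 14)|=15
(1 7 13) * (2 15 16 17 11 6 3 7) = (1 2 15 16 17 11 6 3 7 13) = [0, 2, 15, 7, 4, 5, 3, 13, 8, 9, 10, 6, 12, 1, 14, 16, 17, 11]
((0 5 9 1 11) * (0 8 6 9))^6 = (1 11 8 6 9)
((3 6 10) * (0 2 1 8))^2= ((0 2 1 8)(3 6 10))^2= (0 1)(2 8)(3 10 6)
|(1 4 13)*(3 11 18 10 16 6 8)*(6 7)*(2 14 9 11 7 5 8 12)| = 39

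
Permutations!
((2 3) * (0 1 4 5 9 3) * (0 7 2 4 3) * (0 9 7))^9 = (9)(0 3 5 2 1 4 7)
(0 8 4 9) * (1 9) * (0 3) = [8, 9, 2, 0, 1, 5, 6, 7, 4, 3] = (0 8 4 1 9 3)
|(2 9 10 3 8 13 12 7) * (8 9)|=|(2 8 13 12 7)(3 9 10)|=15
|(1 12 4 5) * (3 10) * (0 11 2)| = 12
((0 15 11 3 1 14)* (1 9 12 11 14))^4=((0 15 14)(3 9 12 11))^4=(0 15 14)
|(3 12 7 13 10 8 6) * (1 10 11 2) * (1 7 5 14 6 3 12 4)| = 20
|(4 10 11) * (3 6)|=|(3 6)(4 10 11)|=6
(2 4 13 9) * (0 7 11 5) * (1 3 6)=(0 7 11 5)(1 3 6)(2 4 13 9)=[7, 3, 4, 6, 13, 0, 1, 11, 8, 2, 10, 5, 12, 9]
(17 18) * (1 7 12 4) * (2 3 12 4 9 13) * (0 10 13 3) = (0 10 13 2)(1 7 4)(3 12 9)(17 18) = [10, 7, 0, 12, 1, 5, 6, 4, 8, 3, 13, 11, 9, 2, 14, 15, 16, 18, 17]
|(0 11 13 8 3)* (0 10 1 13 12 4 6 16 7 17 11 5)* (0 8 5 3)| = 7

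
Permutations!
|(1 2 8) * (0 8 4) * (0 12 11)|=7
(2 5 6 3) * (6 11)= (2 5 11 6 3)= [0, 1, 5, 2, 4, 11, 3, 7, 8, 9, 10, 6]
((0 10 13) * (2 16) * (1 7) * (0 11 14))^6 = ((0 10 13 11 14)(1 7)(2 16))^6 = (16)(0 10 13 11 14)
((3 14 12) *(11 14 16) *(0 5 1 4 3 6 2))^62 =((0 5 1 4 3 16 11 14 12 6 2))^62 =(0 14 4 2 11 1 6 16 5 12 3)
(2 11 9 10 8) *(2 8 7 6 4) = (2 11 9 10 7 6 4) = [0, 1, 11, 3, 2, 5, 4, 6, 8, 10, 7, 9]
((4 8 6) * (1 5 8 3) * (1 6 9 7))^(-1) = ((1 5 8 9 7)(3 6 4))^(-1) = (1 7 9 8 5)(3 4 6)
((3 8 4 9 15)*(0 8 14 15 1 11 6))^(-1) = (0 6 11 1 9 4 8)(3 15 14)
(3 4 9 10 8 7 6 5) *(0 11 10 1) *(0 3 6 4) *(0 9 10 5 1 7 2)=(0 11 5 6 1 3 9 7 4 10 8 2)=[11, 3, 0, 9, 10, 6, 1, 4, 2, 7, 8, 5]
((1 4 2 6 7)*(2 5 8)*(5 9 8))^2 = (1 9 2 7 4 8 6)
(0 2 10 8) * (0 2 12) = (0 12)(2 10 8) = [12, 1, 10, 3, 4, 5, 6, 7, 2, 9, 8, 11, 0]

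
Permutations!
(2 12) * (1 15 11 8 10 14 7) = [0, 15, 12, 3, 4, 5, 6, 1, 10, 9, 14, 8, 2, 13, 7, 11] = (1 15 11 8 10 14 7)(2 12)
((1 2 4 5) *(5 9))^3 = (1 9 2 5 4)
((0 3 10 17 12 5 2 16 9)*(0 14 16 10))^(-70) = (17)(9 16 14)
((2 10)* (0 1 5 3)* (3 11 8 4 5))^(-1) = ((0 1 3)(2 10)(4 5 11 8))^(-1) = (0 3 1)(2 10)(4 8 11 5)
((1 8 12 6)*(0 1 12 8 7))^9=(6 12)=((0 1 7)(6 12))^9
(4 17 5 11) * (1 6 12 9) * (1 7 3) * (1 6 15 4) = (1 15 4 17 5 11)(3 6 12 9 7) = [0, 15, 2, 6, 17, 11, 12, 3, 8, 7, 10, 1, 9, 13, 14, 4, 16, 5]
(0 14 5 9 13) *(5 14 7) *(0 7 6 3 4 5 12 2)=[6, 1, 0, 4, 5, 9, 3, 12, 8, 13, 10, 11, 2, 7, 14]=(14)(0 6 3 4 5 9 13 7 12 2)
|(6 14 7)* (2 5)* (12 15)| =6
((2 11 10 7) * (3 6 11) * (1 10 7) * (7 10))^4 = ((1 7 2 3 6 11 10))^4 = (1 6 7 11 2 10 3)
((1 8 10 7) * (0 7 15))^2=((0 7 1 8 10 15))^2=(0 1 10)(7 8 15)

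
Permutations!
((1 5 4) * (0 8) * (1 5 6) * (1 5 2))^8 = (8)(1 4 6 2 5)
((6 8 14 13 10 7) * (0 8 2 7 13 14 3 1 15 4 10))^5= ((0 8 3 1 15 4 10 13)(2 7 6))^5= (0 4 3 13 15 8 10 1)(2 6 7)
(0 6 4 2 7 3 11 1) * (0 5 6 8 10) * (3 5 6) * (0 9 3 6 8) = [0, 8, 7, 11, 2, 6, 4, 5, 10, 3, 9, 1] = (1 8 10 9 3 11)(2 7 5 6 4)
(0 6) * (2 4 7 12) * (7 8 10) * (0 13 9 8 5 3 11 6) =(2 4 5 3 11 6 13 9 8 10 7 12) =[0, 1, 4, 11, 5, 3, 13, 12, 10, 8, 7, 6, 2, 9]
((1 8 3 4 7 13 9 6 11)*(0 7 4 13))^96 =(1 6 13 8 11 9 3)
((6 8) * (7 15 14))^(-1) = (6 8)(7 14 15)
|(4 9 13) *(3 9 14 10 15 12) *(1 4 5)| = |(1 4 14 10 15 12 3 9 13 5)| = 10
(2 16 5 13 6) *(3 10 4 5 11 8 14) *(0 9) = (0 9)(2 16 11 8 14 3 10 4 5 13 6) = [9, 1, 16, 10, 5, 13, 2, 7, 14, 0, 4, 8, 12, 6, 3, 15, 11]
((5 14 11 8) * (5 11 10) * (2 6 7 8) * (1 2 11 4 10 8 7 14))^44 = ((1 2 6 14 8 4 10 5))^44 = (1 8)(2 4)(5 14)(6 10)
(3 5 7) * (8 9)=(3 5 7)(8 9)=[0, 1, 2, 5, 4, 7, 6, 3, 9, 8]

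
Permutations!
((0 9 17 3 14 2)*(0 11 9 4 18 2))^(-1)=((0 4 18 2 11 9 17 3 14))^(-1)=(0 14 3 17 9 11 2 18 4)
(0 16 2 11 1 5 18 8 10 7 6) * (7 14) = [16, 5, 11, 3, 4, 18, 0, 6, 10, 9, 14, 1, 12, 13, 7, 15, 2, 17, 8] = (0 16 2 11 1 5 18 8 10 14 7 6)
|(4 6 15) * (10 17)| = 6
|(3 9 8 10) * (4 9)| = 5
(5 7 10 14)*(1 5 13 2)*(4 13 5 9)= (1 9 4 13 2)(5 7 10 14)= [0, 9, 1, 3, 13, 7, 6, 10, 8, 4, 14, 11, 12, 2, 5]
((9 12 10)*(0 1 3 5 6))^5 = (9 10 12)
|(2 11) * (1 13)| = 2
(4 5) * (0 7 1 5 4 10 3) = [7, 5, 2, 0, 4, 10, 6, 1, 8, 9, 3] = (0 7 1 5 10 3)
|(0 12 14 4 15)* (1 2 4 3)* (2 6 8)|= |(0 12 14 3 1 6 8 2 4 15)|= 10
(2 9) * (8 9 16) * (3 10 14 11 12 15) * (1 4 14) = (1 4 14 11 12 15 3 10)(2 16 8 9) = [0, 4, 16, 10, 14, 5, 6, 7, 9, 2, 1, 12, 15, 13, 11, 3, 8]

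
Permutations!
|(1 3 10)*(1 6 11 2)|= |(1 3 10 6 11 2)|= 6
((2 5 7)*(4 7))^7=((2 5 4 7))^7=(2 7 4 5)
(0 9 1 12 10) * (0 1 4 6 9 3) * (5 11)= (0 3)(1 12 10)(4 6 9)(5 11)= [3, 12, 2, 0, 6, 11, 9, 7, 8, 4, 1, 5, 10]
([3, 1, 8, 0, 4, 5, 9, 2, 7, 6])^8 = [0, 1, 7, 3, 4, 5, 6, 8, 2, 9]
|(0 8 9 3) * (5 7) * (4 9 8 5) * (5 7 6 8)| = |(0 7 4 9 3)(5 6 8)| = 15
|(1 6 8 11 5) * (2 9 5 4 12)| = |(1 6 8 11 4 12 2 9 5)| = 9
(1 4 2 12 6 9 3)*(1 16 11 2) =(1 4)(2 12 6 9 3 16 11) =[0, 4, 12, 16, 1, 5, 9, 7, 8, 3, 10, 2, 6, 13, 14, 15, 11]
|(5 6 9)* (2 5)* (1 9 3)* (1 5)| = |(1 9 2)(3 5 6)| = 3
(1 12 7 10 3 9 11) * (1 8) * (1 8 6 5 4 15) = (1 12 7 10 3 9 11 6 5 4 15) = [0, 12, 2, 9, 15, 4, 5, 10, 8, 11, 3, 6, 7, 13, 14, 1]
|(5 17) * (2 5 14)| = |(2 5 17 14)| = 4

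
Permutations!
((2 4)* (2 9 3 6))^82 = (2 9 6 4 3)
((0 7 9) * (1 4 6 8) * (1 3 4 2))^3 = (9)(1 2)(3 8 6 4)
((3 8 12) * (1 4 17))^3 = (17) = ((1 4 17)(3 8 12))^3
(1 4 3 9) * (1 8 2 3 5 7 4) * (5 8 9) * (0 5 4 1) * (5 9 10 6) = (0 9 10 6 5 7 1)(2 3 4 8) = [9, 0, 3, 4, 8, 7, 5, 1, 2, 10, 6]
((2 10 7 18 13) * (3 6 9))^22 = (2 7 13 10 18)(3 6 9)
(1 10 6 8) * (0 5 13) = (0 5 13)(1 10 6 8) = [5, 10, 2, 3, 4, 13, 8, 7, 1, 9, 6, 11, 12, 0]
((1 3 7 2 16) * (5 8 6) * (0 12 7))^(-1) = (0 3 1 16 2 7 12)(5 6 8)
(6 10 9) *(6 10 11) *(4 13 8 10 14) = [0, 1, 2, 3, 13, 5, 11, 7, 10, 14, 9, 6, 12, 8, 4] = (4 13 8 10 9 14)(6 11)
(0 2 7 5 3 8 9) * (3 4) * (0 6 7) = (0 2)(3 8 9 6 7 5 4) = [2, 1, 0, 8, 3, 4, 7, 5, 9, 6]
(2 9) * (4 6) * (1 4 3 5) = (1 4 6 3 5)(2 9) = [0, 4, 9, 5, 6, 1, 3, 7, 8, 2]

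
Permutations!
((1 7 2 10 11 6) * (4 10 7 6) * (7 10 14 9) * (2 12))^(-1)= (1 6)(2 12 7 9 14 4 11 10)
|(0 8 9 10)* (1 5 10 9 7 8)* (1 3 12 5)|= |(0 3 12 5 10)(7 8)|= 10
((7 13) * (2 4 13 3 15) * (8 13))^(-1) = (2 15 3 7 13 8 4) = ((2 4 8 13 7 3 15))^(-1)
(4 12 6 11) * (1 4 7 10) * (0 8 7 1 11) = [8, 4, 2, 3, 12, 5, 0, 10, 7, 9, 11, 1, 6] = (0 8 7 10 11 1 4 12 6)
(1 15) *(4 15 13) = (1 13 4 15) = [0, 13, 2, 3, 15, 5, 6, 7, 8, 9, 10, 11, 12, 4, 14, 1]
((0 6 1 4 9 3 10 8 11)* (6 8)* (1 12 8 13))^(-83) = ((0 13 1 4 9 3 10 6 12 8 11))^(-83) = (0 3 11 9 8 4 12 1 6 13 10)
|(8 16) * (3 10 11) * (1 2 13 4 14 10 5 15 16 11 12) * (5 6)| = |(1 2 13 4 14 10 12)(3 6 5 15 16 8 11)| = 7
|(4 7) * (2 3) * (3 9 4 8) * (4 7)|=5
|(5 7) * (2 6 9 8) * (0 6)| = 10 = |(0 6 9 8 2)(5 7)|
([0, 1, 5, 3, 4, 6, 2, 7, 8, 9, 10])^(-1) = [0, 1, 6, 3, 4, 2, 5, 7, 8, 9, 10]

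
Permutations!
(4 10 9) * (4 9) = (4 10) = [0, 1, 2, 3, 10, 5, 6, 7, 8, 9, 4]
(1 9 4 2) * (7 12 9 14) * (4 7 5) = (1 14 5 4 2)(7 12 9) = [0, 14, 1, 3, 2, 4, 6, 12, 8, 7, 10, 11, 9, 13, 5]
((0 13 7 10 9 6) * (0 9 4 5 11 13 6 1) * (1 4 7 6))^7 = (0 1)(4 5 11 13 6 9)(7 10)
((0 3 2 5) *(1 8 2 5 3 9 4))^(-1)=(0 5 3 2 8 1 4 9)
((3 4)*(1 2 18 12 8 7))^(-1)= (1 7 8 12 18 2)(3 4)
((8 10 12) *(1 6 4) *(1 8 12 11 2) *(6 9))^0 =((12)(1 9 6 4 8 10 11 2))^0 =(12)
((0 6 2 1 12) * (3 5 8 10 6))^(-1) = (0 12 1 2 6 10 8 5 3)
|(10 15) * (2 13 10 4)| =|(2 13 10 15 4)| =5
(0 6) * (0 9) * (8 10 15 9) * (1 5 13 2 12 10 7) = [6, 5, 12, 3, 4, 13, 8, 1, 7, 0, 15, 11, 10, 2, 14, 9] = (0 6 8 7 1 5 13 2 12 10 15 9)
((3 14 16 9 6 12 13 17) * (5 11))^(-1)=(3 17 13 12 6 9 16 14)(5 11)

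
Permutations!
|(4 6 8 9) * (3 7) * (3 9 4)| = |(3 7 9)(4 6 8)| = 3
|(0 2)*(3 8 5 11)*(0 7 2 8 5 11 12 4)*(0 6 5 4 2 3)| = |(0 8 11)(2 7 3 4 6 5 12)| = 21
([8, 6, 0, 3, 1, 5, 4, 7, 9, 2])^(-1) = (0 2 9 8)(1 4 6)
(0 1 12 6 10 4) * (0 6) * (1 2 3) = (0 2 3 1 12)(4 6 10) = [2, 12, 3, 1, 6, 5, 10, 7, 8, 9, 4, 11, 0]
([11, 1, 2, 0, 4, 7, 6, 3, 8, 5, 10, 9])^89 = [3, 1, 2, 7, 4, 9, 6, 5, 8, 11, 10, 0]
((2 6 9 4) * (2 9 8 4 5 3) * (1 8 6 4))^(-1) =(1 8)(2 3 5 9 4)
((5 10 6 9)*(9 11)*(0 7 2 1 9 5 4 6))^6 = ((0 7 2 1 9 4 6 11 5 10))^6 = (0 6 2 5 9)(1 10 4 7 11)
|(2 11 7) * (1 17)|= 6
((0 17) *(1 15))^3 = (0 17)(1 15)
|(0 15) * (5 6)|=|(0 15)(5 6)|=2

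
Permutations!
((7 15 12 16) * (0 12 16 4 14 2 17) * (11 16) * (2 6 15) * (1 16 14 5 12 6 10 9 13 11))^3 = (0 1 2 6 16 17 15 7)(9 14 13 10 11)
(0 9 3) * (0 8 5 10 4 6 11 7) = (0 9 3 8 5 10 4 6 11 7) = [9, 1, 2, 8, 6, 10, 11, 0, 5, 3, 4, 7]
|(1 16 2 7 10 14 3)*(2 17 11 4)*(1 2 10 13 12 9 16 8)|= 12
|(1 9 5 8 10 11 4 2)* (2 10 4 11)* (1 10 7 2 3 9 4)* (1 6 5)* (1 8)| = |(11)(1 4 7 2 10 3 9 8 6 5)| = 10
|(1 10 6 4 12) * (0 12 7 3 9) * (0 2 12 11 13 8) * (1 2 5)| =|(0 11 13 8)(1 10 6 4 7 3 9 5)(2 12)| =8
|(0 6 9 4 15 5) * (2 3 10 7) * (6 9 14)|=20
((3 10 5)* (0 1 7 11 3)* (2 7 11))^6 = (11)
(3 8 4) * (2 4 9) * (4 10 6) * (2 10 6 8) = (2 6 4 3)(8 9 10) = [0, 1, 6, 2, 3, 5, 4, 7, 9, 10, 8]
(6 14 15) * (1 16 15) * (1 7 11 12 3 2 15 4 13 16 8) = (1 8)(2 15 6 14 7 11 12 3)(4 13 16) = [0, 8, 15, 2, 13, 5, 14, 11, 1, 9, 10, 12, 3, 16, 7, 6, 4]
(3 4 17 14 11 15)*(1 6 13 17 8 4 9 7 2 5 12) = (1 6 13 17 14 11 15 3 9 7 2 5 12)(4 8) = [0, 6, 5, 9, 8, 12, 13, 2, 4, 7, 10, 15, 1, 17, 11, 3, 16, 14]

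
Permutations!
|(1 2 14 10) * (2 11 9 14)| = |(1 11 9 14 10)| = 5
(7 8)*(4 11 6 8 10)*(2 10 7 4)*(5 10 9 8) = (2 9 8 4 11 6 5 10) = [0, 1, 9, 3, 11, 10, 5, 7, 4, 8, 2, 6]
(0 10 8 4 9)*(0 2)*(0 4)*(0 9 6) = [10, 1, 4, 3, 6, 5, 0, 7, 9, 2, 8] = (0 10 8 9 2 4 6)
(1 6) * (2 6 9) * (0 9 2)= (0 9)(1 2 6)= [9, 2, 6, 3, 4, 5, 1, 7, 8, 0]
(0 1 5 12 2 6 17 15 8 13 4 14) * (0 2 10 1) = (1 5 12 10)(2 6 17 15 8 13 4 14) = [0, 5, 6, 3, 14, 12, 17, 7, 13, 9, 1, 11, 10, 4, 2, 8, 16, 15]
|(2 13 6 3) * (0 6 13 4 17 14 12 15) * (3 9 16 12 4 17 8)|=|(0 6 9 16 12 15)(2 17 14 4 8 3)|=6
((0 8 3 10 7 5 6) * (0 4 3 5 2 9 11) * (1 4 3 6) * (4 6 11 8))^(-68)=(0 4 11)(1 7 5 10 8 3 9 6 2)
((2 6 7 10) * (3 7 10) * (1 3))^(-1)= ((1 3 7)(2 6 10))^(-1)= (1 7 3)(2 10 6)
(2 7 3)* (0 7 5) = (0 7 3 2 5) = [7, 1, 5, 2, 4, 0, 6, 3]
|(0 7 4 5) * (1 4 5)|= |(0 7 5)(1 4)|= 6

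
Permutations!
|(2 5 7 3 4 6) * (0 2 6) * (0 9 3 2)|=|(2 5 7)(3 4 9)|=3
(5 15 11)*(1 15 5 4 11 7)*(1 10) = (1 15 7 10)(4 11) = [0, 15, 2, 3, 11, 5, 6, 10, 8, 9, 1, 4, 12, 13, 14, 7]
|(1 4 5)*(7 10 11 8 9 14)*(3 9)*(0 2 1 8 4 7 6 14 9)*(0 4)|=12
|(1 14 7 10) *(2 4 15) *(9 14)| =15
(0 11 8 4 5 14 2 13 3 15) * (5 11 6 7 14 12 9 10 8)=[6, 1, 13, 15, 11, 12, 7, 14, 4, 10, 8, 5, 9, 3, 2, 0]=(0 6 7 14 2 13 3 15)(4 11 5 12 9 10 8)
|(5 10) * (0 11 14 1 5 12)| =|(0 11 14 1 5 10 12)| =7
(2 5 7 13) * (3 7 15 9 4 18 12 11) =(2 5 15 9 4 18 12 11 3 7 13) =[0, 1, 5, 7, 18, 15, 6, 13, 8, 4, 10, 3, 11, 2, 14, 9, 16, 17, 12]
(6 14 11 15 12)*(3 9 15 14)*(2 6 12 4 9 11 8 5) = [0, 1, 6, 11, 9, 2, 3, 7, 5, 15, 10, 14, 12, 13, 8, 4] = (2 6 3 11 14 8 5)(4 9 15)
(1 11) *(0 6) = (0 6)(1 11) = [6, 11, 2, 3, 4, 5, 0, 7, 8, 9, 10, 1]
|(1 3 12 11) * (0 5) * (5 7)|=12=|(0 7 5)(1 3 12 11)|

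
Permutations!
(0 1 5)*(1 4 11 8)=(0 4 11 8 1 5)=[4, 5, 2, 3, 11, 0, 6, 7, 1, 9, 10, 8]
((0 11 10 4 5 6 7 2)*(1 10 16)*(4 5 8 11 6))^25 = ((0 6 7 2)(1 10 5 4 8 11 16))^25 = (0 6 7 2)(1 8 10 11 5 16 4)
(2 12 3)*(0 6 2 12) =[6, 1, 0, 12, 4, 5, 2, 7, 8, 9, 10, 11, 3] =(0 6 2)(3 12)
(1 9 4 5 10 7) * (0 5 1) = (0 5 10 7)(1 9 4) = [5, 9, 2, 3, 1, 10, 6, 0, 8, 4, 7]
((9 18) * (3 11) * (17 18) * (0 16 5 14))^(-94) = ((0 16 5 14)(3 11)(9 17 18))^(-94) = (0 5)(9 18 17)(14 16)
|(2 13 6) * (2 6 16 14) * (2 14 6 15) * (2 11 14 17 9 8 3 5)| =12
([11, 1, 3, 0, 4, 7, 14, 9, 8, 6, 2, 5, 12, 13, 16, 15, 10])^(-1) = [3, 1, 10, 2, 4, 11, 9, 5, 8, 7, 16, 0, 12, 13, 6, 15, 14]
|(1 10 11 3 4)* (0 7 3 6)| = 8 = |(0 7 3 4 1 10 11 6)|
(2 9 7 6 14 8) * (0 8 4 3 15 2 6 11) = (0 8 6 14 4 3 15 2 9 7 11) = [8, 1, 9, 15, 3, 5, 14, 11, 6, 7, 10, 0, 12, 13, 4, 2]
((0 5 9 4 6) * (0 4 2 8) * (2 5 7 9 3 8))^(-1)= (0 8 3 5 9 7)(4 6)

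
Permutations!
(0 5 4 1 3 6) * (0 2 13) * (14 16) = [5, 3, 13, 6, 1, 4, 2, 7, 8, 9, 10, 11, 12, 0, 16, 15, 14] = (0 5 4 1 3 6 2 13)(14 16)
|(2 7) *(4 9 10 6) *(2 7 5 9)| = |(2 5 9 10 6 4)| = 6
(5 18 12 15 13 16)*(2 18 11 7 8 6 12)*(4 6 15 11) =[0, 1, 18, 3, 6, 4, 12, 8, 15, 9, 10, 7, 11, 16, 14, 13, 5, 17, 2] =(2 18)(4 6 12 11 7 8 15 13 16 5)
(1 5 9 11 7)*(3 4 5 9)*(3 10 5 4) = [0, 9, 2, 3, 4, 10, 6, 1, 8, 11, 5, 7] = (1 9 11 7)(5 10)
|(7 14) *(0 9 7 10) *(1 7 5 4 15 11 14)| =|(0 9 5 4 15 11 14 10)(1 7)| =8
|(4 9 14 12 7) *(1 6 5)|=15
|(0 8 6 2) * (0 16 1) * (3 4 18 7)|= |(0 8 6 2 16 1)(3 4 18 7)|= 12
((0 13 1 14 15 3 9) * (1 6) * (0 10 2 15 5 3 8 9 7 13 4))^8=(1 14 5 3 7 13 6)(2 9 15 10 8)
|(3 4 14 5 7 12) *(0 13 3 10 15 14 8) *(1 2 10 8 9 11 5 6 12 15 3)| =16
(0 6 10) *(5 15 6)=[5, 1, 2, 3, 4, 15, 10, 7, 8, 9, 0, 11, 12, 13, 14, 6]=(0 5 15 6 10)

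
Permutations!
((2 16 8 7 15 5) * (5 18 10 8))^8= ((2 16 5)(7 15 18 10 8))^8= (2 5 16)(7 10 15 8 18)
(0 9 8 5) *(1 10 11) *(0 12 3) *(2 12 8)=[9, 10, 12, 0, 4, 8, 6, 7, 5, 2, 11, 1, 3]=(0 9 2 12 3)(1 10 11)(5 8)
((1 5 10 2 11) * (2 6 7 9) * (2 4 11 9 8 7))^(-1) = (1 11 4 9 2 6 10 5)(7 8)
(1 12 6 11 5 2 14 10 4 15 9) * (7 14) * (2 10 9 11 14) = (1 12 6 14 9)(2 7)(4 15 11 5 10) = [0, 12, 7, 3, 15, 10, 14, 2, 8, 1, 4, 5, 6, 13, 9, 11]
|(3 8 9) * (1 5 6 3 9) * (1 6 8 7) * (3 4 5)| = |(9)(1 3 7)(4 5 8 6)| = 12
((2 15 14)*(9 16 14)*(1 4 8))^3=(2 16 15 14 9)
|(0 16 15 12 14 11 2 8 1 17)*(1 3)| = |(0 16 15 12 14 11 2 8 3 1 17)| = 11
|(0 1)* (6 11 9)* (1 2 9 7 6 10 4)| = |(0 2 9 10 4 1)(6 11 7)| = 6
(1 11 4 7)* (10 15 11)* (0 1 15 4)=(0 1 10 4 7 15 11)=[1, 10, 2, 3, 7, 5, 6, 15, 8, 9, 4, 0, 12, 13, 14, 11]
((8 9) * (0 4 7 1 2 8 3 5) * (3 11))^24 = ((0 4 7 1 2 8 9 11 3 5))^24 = (0 2 3 7 9)(1 11 4 8 5)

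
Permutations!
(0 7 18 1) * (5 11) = [7, 0, 2, 3, 4, 11, 6, 18, 8, 9, 10, 5, 12, 13, 14, 15, 16, 17, 1] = (0 7 18 1)(5 11)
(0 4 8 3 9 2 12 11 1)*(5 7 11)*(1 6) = [4, 0, 12, 9, 8, 7, 1, 11, 3, 2, 10, 6, 5] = (0 4 8 3 9 2 12 5 7 11 6 1)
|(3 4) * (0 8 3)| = 4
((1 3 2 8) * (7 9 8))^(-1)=((1 3 2 7 9 8))^(-1)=(1 8 9 7 2 3)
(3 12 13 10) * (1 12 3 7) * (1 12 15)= (1 15)(7 12 13 10)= [0, 15, 2, 3, 4, 5, 6, 12, 8, 9, 7, 11, 13, 10, 14, 1]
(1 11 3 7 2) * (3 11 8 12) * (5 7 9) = [0, 8, 1, 9, 4, 7, 6, 2, 12, 5, 10, 11, 3] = (1 8 12 3 9 5 7 2)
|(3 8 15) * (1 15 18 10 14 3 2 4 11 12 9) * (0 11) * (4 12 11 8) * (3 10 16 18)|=20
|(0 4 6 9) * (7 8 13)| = |(0 4 6 9)(7 8 13)| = 12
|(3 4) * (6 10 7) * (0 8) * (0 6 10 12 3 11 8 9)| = 6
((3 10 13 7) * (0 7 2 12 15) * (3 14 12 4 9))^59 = (0 15 12 14 7)(2 13 10 3 9 4)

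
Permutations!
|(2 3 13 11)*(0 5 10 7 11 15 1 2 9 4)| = |(0 5 10 7 11 9 4)(1 2 3 13 15)| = 35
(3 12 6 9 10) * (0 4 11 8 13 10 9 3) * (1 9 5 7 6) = (0 4 11 8 13 10)(1 9 5 7 6 3 12) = [4, 9, 2, 12, 11, 7, 3, 6, 13, 5, 0, 8, 1, 10]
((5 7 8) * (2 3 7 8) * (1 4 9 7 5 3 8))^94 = (1 3 2 9)(4 5 8 7)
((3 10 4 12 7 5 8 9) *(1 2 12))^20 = (12)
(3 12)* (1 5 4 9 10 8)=(1 5 4 9 10 8)(3 12)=[0, 5, 2, 12, 9, 4, 6, 7, 1, 10, 8, 11, 3]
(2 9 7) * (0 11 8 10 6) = (0 11 8 10 6)(2 9 7) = [11, 1, 9, 3, 4, 5, 0, 2, 10, 7, 6, 8]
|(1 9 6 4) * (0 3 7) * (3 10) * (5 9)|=|(0 10 3 7)(1 5 9 6 4)|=20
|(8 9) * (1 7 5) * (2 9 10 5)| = |(1 7 2 9 8 10 5)| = 7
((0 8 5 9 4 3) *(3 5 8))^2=(4 9 5)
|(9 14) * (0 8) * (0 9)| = 4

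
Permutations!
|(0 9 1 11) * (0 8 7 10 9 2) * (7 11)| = |(0 2)(1 7 10 9)(8 11)| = 4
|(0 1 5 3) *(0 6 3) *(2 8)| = 6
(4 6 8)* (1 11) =(1 11)(4 6 8) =[0, 11, 2, 3, 6, 5, 8, 7, 4, 9, 10, 1]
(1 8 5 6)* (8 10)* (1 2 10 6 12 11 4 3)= (1 6 2 10 8 5 12 11 4 3)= [0, 6, 10, 1, 3, 12, 2, 7, 5, 9, 8, 4, 11]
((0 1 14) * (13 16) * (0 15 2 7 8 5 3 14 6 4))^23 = (0 4 6 1)(2 8 3 15 7 5 14)(13 16)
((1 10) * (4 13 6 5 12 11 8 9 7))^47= ((1 10)(4 13 6 5 12 11 8 9 7))^47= (1 10)(4 6 12 8 7 13 5 11 9)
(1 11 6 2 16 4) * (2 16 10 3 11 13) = [0, 13, 10, 11, 1, 5, 16, 7, 8, 9, 3, 6, 12, 2, 14, 15, 4] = (1 13 2 10 3 11 6 16 4)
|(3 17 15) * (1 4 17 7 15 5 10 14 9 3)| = 10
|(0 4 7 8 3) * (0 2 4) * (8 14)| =6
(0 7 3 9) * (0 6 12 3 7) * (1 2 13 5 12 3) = (1 2 13 5 12)(3 9 6) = [0, 2, 13, 9, 4, 12, 3, 7, 8, 6, 10, 11, 1, 5]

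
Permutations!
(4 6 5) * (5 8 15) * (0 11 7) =(0 11 7)(4 6 8 15 5) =[11, 1, 2, 3, 6, 4, 8, 0, 15, 9, 10, 7, 12, 13, 14, 5]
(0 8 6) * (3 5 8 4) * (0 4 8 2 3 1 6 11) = (0 8 11)(1 6 4)(2 3 5) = [8, 6, 3, 5, 1, 2, 4, 7, 11, 9, 10, 0]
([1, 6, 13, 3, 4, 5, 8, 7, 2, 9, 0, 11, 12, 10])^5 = [13, 10, 6, 3, 4, 5, 0, 7, 1, 9, 2, 11, 12, 8]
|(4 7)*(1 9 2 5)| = 4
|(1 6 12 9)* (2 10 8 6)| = |(1 2 10 8 6 12 9)| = 7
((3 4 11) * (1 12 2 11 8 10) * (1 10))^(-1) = ((1 12 2 11 3 4 8))^(-1) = (1 8 4 3 11 2 12)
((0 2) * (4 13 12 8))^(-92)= ((0 2)(4 13 12 8))^(-92)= (13)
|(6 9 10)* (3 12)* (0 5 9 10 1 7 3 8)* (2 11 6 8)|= |(0 5 9 1 7 3 12 2 11 6 10 8)|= 12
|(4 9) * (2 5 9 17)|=|(2 5 9 4 17)|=5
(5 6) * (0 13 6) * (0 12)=(0 13 6 5 12)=[13, 1, 2, 3, 4, 12, 5, 7, 8, 9, 10, 11, 0, 6]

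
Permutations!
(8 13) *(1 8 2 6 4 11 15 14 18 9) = (1 8 13 2 6 4 11 15 14 18 9) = [0, 8, 6, 3, 11, 5, 4, 7, 13, 1, 10, 15, 12, 2, 18, 14, 16, 17, 9]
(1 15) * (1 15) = (15) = [0, 1, 2, 3, 4, 5, 6, 7, 8, 9, 10, 11, 12, 13, 14, 15]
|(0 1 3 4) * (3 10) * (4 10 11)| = 4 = |(0 1 11 4)(3 10)|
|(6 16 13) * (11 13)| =4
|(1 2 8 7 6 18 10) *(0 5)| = |(0 5)(1 2 8 7 6 18 10)| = 14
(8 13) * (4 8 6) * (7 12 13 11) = [0, 1, 2, 3, 8, 5, 4, 12, 11, 9, 10, 7, 13, 6] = (4 8 11 7 12 13 6)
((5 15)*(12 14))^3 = (5 15)(12 14)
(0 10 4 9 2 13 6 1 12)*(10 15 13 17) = (0 15 13 6 1 12)(2 17 10 4 9) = [15, 12, 17, 3, 9, 5, 1, 7, 8, 2, 4, 11, 0, 6, 14, 13, 16, 10]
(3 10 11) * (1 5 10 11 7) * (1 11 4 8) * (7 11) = [0, 5, 2, 4, 8, 10, 6, 7, 1, 9, 11, 3] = (1 5 10 11 3 4 8)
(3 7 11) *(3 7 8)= [0, 1, 2, 8, 4, 5, 6, 11, 3, 9, 10, 7]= (3 8)(7 11)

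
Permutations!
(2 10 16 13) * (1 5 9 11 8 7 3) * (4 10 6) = (1 5 9 11 8 7 3)(2 6 4 10 16 13) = [0, 5, 6, 1, 10, 9, 4, 3, 7, 11, 16, 8, 12, 2, 14, 15, 13]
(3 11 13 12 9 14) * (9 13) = (3 11 9 14)(12 13) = [0, 1, 2, 11, 4, 5, 6, 7, 8, 14, 10, 9, 13, 12, 3]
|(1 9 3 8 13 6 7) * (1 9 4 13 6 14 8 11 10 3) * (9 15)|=9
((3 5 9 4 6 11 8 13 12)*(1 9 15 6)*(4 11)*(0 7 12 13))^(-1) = (0 8 11 9 1 4 6 15 5 3 12 7)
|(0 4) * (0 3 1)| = |(0 4 3 1)| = 4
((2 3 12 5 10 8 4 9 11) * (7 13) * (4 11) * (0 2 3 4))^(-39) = ((0 2 4 9)(3 12 5 10 8 11)(7 13))^(-39) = (0 2 4 9)(3 10)(5 11)(7 13)(8 12)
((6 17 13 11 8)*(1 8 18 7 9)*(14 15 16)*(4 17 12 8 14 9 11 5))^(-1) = ((1 14 15 16 9)(4 17 13 5)(6 12 8)(7 11 18))^(-1) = (1 9 16 15 14)(4 5 13 17)(6 8 12)(7 18 11)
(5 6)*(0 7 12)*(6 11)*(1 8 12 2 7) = [1, 8, 7, 3, 4, 11, 5, 2, 12, 9, 10, 6, 0] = (0 1 8 12)(2 7)(5 11 6)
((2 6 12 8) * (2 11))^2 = ((2 6 12 8 11))^2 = (2 12 11 6 8)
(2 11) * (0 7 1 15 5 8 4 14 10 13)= (0 7 1 15 5 8 4 14 10 13)(2 11)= [7, 15, 11, 3, 14, 8, 6, 1, 4, 9, 13, 2, 12, 0, 10, 5]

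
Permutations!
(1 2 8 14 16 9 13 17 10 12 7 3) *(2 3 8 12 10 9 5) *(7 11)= (1 3)(2 12 11 7 8 14 16 5)(9 13 17)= [0, 3, 12, 1, 4, 2, 6, 8, 14, 13, 10, 7, 11, 17, 16, 15, 5, 9]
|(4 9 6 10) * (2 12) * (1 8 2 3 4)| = 9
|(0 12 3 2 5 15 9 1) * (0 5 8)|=20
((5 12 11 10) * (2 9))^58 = (5 11)(10 12)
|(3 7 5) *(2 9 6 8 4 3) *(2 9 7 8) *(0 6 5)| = 12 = |(0 6 2 7)(3 8 4)(5 9)|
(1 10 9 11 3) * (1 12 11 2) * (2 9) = (1 10 2)(3 12 11) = [0, 10, 1, 12, 4, 5, 6, 7, 8, 9, 2, 3, 11]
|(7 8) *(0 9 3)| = 6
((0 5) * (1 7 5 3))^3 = (0 7 3 5 1)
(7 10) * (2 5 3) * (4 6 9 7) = (2 5 3)(4 6 9 7 10) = [0, 1, 5, 2, 6, 3, 9, 10, 8, 7, 4]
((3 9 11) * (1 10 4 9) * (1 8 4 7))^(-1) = (1 7 10)(3 11 9 4 8)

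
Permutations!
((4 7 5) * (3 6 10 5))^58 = (3 4 10)(5 6 7)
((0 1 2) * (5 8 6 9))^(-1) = (0 2 1)(5 9 6 8)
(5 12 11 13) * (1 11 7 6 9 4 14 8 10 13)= (1 11)(4 14 8 10 13 5 12 7 6 9)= [0, 11, 2, 3, 14, 12, 9, 6, 10, 4, 13, 1, 7, 5, 8]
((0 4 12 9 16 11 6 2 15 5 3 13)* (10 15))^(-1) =((0 4 12 9 16 11 6 2 10 15 5 3 13))^(-1) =(0 13 3 5 15 10 2 6 11 16 9 12 4)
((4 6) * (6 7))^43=((4 7 6))^43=(4 7 6)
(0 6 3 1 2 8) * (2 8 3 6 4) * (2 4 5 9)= [5, 8, 3, 1, 4, 9, 6, 7, 0, 2]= (0 5 9 2 3 1 8)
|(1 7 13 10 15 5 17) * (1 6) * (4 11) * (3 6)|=|(1 7 13 10 15 5 17 3 6)(4 11)|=18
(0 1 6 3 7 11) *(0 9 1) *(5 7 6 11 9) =[0, 11, 2, 6, 4, 7, 3, 9, 8, 1, 10, 5] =(1 11 5 7 9)(3 6)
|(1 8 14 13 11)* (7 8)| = 6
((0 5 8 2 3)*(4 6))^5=(8)(4 6)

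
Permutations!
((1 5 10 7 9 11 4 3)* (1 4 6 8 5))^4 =(5 11 10 6 7 8 9)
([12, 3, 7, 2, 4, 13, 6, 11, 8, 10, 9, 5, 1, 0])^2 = (0 1 2 11 13 12 3 7 5)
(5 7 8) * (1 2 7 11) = (1 2 7 8 5 11) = [0, 2, 7, 3, 4, 11, 6, 8, 5, 9, 10, 1]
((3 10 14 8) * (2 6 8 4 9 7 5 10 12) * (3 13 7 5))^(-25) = (14)(2 13 12 8 3 6 7)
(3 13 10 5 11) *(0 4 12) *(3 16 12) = (0 4 3 13 10 5 11 16 12) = [4, 1, 2, 13, 3, 11, 6, 7, 8, 9, 5, 16, 0, 10, 14, 15, 12]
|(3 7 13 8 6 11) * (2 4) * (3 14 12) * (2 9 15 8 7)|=|(2 4 9 15 8 6 11 14 12 3)(7 13)|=10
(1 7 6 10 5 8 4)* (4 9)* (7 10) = (1 10 5 8 9 4)(6 7) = [0, 10, 2, 3, 1, 8, 7, 6, 9, 4, 5]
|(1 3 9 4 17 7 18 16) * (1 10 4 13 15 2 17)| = 12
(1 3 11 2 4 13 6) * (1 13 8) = [0, 3, 4, 11, 8, 5, 13, 7, 1, 9, 10, 2, 12, 6] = (1 3 11 2 4 8)(6 13)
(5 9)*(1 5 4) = (1 5 9 4) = [0, 5, 2, 3, 1, 9, 6, 7, 8, 4]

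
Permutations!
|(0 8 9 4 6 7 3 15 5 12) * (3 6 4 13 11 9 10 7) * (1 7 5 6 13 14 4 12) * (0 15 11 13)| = |(0 8 10 5 1 7)(3 11 9 14 4 12 15 6)| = 24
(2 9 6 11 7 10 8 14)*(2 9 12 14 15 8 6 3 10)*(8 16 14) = (2 12 8 15 16 14 9 3 10 6 11 7) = [0, 1, 12, 10, 4, 5, 11, 2, 15, 3, 6, 7, 8, 13, 9, 16, 14]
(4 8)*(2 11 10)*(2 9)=(2 11 10 9)(4 8)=[0, 1, 11, 3, 8, 5, 6, 7, 4, 2, 9, 10]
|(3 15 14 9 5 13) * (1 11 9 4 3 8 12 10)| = |(1 11 9 5 13 8 12 10)(3 15 14 4)| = 8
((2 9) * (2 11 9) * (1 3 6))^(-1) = (1 6 3)(9 11)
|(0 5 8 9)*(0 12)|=5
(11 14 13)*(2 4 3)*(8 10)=(2 4 3)(8 10)(11 14 13)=[0, 1, 4, 2, 3, 5, 6, 7, 10, 9, 8, 14, 12, 11, 13]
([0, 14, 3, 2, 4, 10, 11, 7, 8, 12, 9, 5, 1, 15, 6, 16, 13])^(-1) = [0, 12, 3, 2, 4, 11, 14, 7, 8, 10, 5, 6, 9, 16, 1, 13, 15]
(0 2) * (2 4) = [4, 1, 0, 3, 2] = (0 4 2)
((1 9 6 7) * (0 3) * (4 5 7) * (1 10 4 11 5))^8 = (11)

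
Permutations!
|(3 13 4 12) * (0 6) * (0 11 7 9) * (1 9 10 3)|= 11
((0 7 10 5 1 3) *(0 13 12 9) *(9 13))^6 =(13)(0 9 3 1 5 10 7)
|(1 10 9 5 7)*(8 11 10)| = |(1 8 11 10 9 5 7)| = 7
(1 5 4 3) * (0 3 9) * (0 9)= (9)(0 3 1 5 4)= [3, 5, 2, 1, 0, 4, 6, 7, 8, 9]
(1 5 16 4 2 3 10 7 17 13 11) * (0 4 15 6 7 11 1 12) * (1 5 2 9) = (0 4 9 1 2 3 10 11 12)(5 16 15 6 7 17 13) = [4, 2, 3, 10, 9, 16, 7, 17, 8, 1, 11, 12, 0, 5, 14, 6, 15, 13]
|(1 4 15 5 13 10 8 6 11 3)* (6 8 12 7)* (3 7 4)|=6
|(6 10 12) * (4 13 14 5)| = 12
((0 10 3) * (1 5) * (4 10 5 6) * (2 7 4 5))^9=((0 2 7 4 10 3)(1 6 5))^9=(0 4)(2 10)(3 7)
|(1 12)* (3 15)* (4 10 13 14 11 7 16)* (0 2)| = 14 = |(0 2)(1 12)(3 15)(4 10 13 14 11 7 16)|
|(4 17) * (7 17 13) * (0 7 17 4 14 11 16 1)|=9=|(0 7 4 13 17 14 11 16 1)|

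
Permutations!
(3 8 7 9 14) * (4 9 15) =(3 8 7 15 4 9 14) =[0, 1, 2, 8, 9, 5, 6, 15, 7, 14, 10, 11, 12, 13, 3, 4]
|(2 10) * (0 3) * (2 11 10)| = 2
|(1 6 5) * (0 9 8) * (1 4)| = 12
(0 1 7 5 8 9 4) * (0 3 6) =(0 1 7 5 8 9 4 3 6) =[1, 7, 2, 6, 3, 8, 0, 5, 9, 4]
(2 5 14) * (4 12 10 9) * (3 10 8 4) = (2 5 14)(3 10 9)(4 12 8) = [0, 1, 5, 10, 12, 14, 6, 7, 4, 3, 9, 11, 8, 13, 2]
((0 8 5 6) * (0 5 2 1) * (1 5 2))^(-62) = (0 8 1)(2 5 6)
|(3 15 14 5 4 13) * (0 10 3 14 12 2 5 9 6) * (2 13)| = 9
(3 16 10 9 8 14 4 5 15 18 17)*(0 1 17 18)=(18)(0 1 17 3 16 10 9 8 14 4 5 15)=[1, 17, 2, 16, 5, 15, 6, 7, 14, 8, 9, 11, 12, 13, 4, 0, 10, 3, 18]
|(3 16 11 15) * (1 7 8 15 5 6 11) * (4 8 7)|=6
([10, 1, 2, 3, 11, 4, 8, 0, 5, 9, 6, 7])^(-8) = (11)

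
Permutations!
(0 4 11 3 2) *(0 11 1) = [4, 0, 11, 2, 1, 5, 6, 7, 8, 9, 10, 3] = (0 4 1)(2 11 3)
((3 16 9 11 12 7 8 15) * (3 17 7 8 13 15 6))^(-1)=(3 6 8 12 11 9 16)(7 17 15 13)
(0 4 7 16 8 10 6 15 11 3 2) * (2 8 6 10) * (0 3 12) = (0 4 7 16 6 15 11 12)(2 3 8) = [4, 1, 3, 8, 7, 5, 15, 16, 2, 9, 10, 12, 0, 13, 14, 11, 6]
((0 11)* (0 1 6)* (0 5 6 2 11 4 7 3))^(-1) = ((0 4 7 3)(1 2 11)(5 6))^(-1) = (0 3 7 4)(1 11 2)(5 6)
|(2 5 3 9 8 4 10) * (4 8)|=6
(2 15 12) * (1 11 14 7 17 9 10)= (1 11 14 7 17 9 10)(2 15 12)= [0, 11, 15, 3, 4, 5, 6, 17, 8, 10, 1, 14, 2, 13, 7, 12, 16, 9]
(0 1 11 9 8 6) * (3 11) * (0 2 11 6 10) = [1, 3, 11, 6, 4, 5, 2, 7, 10, 8, 0, 9] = (0 1 3 6 2 11 9 8 10)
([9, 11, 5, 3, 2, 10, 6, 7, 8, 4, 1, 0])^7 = (0 11 1 10 5 2 4 9)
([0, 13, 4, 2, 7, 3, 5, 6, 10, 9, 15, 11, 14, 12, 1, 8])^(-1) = [0, 14, 3, 5, 2, 6, 7, 4, 15, 9, 8, 11, 13, 1, 12, 10]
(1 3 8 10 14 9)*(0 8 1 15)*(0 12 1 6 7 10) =[8, 3, 2, 6, 4, 5, 7, 10, 0, 15, 14, 11, 1, 13, 9, 12] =(0 8)(1 3 6 7 10 14 9 15 12)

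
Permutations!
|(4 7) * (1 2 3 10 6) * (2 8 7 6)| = 15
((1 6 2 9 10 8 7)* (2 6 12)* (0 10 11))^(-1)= ((0 10 8 7 1 12 2 9 11))^(-1)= (0 11 9 2 12 1 7 8 10)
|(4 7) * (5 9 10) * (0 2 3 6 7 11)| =|(0 2 3 6 7 4 11)(5 9 10)| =21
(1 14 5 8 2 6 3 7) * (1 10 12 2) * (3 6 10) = [0, 14, 10, 7, 4, 8, 6, 3, 1, 9, 12, 11, 2, 13, 5] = (1 14 5 8)(2 10 12)(3 7)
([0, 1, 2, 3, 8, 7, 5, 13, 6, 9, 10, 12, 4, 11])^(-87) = [0, 1, 2, 3, 8, 7, 5, 13, 6, 9, 10, 12, 4, 11]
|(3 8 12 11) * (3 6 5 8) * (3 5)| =|(3 5 8 12 11 6)| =6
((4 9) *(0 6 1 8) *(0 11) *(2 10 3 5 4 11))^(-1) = (0 11 9 4 5 3 10 2 8 1 6)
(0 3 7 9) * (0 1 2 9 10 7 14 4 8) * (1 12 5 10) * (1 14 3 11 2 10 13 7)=[11, 10, 9, 3, 8, 13, 6, 14, 0, 12, 1, 2, 5, 7, 4]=(0 11 2 9 12 5 13 7 14 4 8)(1 10)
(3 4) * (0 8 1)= (0 8 1)(3 4)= [8, 0, 2, 4, 3, 5, 6, 7, 1]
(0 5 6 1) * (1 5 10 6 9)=(0 10 6 5 9 1)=[10, 0, 2, 3, 4, 9, 5, 7, 8, 1, 6]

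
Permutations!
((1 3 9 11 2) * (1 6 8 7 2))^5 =((1 3 9 11)(2 6 8 7))^5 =(1 3 9 11)(2 6 8 7)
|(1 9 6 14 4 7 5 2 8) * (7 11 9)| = 5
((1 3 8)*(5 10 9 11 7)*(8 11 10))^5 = ((1 3 11 7 5 8)(9 10))^5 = (1 8 5 7 11 3)(9 10)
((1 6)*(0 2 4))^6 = ((0 2 4)(1 6))^6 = (6)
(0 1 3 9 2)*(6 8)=[1, 3, 0, 9, 4, 5, 8, 7, 6, 2]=(0 1 3 9 2)(6 8)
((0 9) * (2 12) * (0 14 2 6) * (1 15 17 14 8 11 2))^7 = ((0 9 8 11 2 12 6)(1 15 17 14))^7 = (1 14 17 15)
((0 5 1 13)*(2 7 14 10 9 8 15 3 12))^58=((0 5 1 13)(2 7 14 10 9 8 15 3 12))^58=(0 1)(2 9 12 10 3 14 15 7 8)(5 13)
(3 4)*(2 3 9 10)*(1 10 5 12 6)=(1 10 2 3 4 9 5 12 6)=[0, 10, 3, 4, 9, 12, 1, 7, 8, 5, 2, 11, 6]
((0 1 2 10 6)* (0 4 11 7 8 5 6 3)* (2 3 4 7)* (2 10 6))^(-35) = (0 1 3)(4 11 10)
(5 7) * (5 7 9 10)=(5 9 10)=[0, 1, 2, 3, 4, 9, 6, 7, 8, 10, 5]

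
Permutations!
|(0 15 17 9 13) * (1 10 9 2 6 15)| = 20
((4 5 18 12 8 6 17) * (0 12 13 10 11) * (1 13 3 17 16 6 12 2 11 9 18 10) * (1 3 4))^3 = ((0 2 11)(1 13 3 17)(4 5 10 9 18)(6 16)(8 12))^3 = (1 17 3 13)(4 9 5 18 10)(6 16)(8 12)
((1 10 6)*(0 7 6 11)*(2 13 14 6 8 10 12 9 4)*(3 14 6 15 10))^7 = (0 11 10 15 14 3 8 7)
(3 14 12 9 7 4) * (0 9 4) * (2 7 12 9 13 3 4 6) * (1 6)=[13, 6, 7, 14, 4, 5, 2, 0, 8, 12, 10, 11, 1, 3, 9]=(0 13 3 14 9 12 1 6 2 7)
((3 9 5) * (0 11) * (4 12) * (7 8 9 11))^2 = ((0 7 8 9 5 3 11)(4 12))^2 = (12)(0 8 5 11 7 9 3)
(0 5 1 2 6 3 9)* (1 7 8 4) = (0 5 7 8 4 1 2 6 3 9) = [5, 2, 6, 9, 1, 7, 3, 8, 4, 0]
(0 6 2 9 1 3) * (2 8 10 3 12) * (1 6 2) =[2, 12, 9, 0, 4, 5, 8, 7, 10, 6, 3, 11, 1] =(0 2 9 6 8 10 3)(1 12)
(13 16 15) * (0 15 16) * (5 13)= (16)(0 15 5 13)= [15, 1, 2, 3, 4, 13, 6, 7, 8, 9, 10, 11, 12, 0, 14, 5, 16]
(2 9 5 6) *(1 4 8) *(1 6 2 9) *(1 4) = (2 4 8 6 9 5) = [0, 1, 4, 3, 8, 2, 9, 7, 6, 5]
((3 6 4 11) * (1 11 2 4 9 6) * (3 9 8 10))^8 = (1 11 9 6 8 10 3)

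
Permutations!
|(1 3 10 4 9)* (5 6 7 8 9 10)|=14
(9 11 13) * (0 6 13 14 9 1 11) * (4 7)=(0 6 13 1 11 14 9)(4 7)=[6, 11, 2, 3, 7, 5, 13, 4, 8, 0, 10, 14, 12, 1, 9]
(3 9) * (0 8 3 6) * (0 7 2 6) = (0 8 3 9)(2 6 7) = [8, 1, 6, 9, 4, 5, 7, 2, 3, 0]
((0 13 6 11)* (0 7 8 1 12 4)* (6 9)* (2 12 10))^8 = (0 10 11)(1 6 4)(2 7 13)(8 9 12)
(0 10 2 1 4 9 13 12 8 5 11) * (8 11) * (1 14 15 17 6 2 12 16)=(0 10 12 11)(1 4 9 13 16)(2 14 15 17 6)(5 8)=[10, 4, 14, 3, 9, 8, 2, 7, 5, 13, 12, 0, 11, 16, 15, 17, 1, 6]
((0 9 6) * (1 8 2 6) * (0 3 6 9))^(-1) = (1 9 2 8)(3 6)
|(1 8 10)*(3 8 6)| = 5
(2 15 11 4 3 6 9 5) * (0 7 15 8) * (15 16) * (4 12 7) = (0 4 3 6 9 5 2 8)(7 16 15 11 12) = [4, 1, 8, 6, 3, 2, 9, 16, 0, 5, 10, 12, 7, 13, 14, 11, 15]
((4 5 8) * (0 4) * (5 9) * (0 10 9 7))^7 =((0 4 7)(5 8 10 9))^7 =(0 4 7)(5 9 10 8)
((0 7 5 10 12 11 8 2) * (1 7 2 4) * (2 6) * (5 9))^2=((0 6 2)(1 7 9 5 10 12 11 8 4))^2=(0 2 6)(1 9 10 11 4 7 5 12 8)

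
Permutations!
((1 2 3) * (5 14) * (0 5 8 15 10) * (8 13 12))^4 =(0 12)(1 2 3)(5 8)(10 13)(14 15) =((0 5 14 13 12 8 15 10)(1 2 3))^4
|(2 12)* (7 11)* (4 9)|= 2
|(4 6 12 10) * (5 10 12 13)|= |(4 6 13 5 10)|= 5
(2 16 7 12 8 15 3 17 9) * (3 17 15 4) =[0, 1, 16, 15, 3, 5, 6, 12, 4, 2, 10, 11, 8, 13, 14, 17, 7, 9] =(2 16 7 12 8 4 3 15 17 9)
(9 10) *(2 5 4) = (2 5 4)(9 10) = [0, 1, 5, 3, 2, 4, 6, 7, 8, 10, 9]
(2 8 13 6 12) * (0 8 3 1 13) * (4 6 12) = (0 8)(1 13 12 2 3)(4 6) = [8, 13, 3, 1, 6, 5, 4, 7, 0, 9, 10, 11, 2, 12]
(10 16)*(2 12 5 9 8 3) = [0, 1, 12, 2, 4, 9, 6, 7, 3, 8, 16, 11, 5, 13, 14, 15, 10] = (2 12 5 9 8 3)(10 16)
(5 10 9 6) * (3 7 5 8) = (3 7 5 10 9 6 8) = [0, 1, 2, 7, 4, 10, 8, 5, 3, 6, 9]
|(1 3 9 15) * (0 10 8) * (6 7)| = |(0 10 8)(1 3 9 15)(6 7)| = 12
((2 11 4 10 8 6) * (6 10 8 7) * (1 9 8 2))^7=(1 9 8 10 7 6)(2 11 4)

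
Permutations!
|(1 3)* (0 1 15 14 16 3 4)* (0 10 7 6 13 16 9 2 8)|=14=|(0 1 4 10 7 6 13 16 3 15 14 9 2 8)|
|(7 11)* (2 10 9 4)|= 4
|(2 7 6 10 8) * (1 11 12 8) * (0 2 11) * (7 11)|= 9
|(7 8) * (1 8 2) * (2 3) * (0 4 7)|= |(0 4 7 3 2 1 8)|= 7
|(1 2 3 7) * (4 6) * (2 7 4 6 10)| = |(1 7)(2 3 4 10)| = 4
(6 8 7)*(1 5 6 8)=(1 5 6)(7 8)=[0, 5, 2, 3, 4, 6, 1, 8, 7]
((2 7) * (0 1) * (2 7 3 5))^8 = (7)(2 5 3)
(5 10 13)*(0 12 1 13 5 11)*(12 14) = (0 14 12 1 13 11)(5 10) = [14, 13, 2, 3, 4, 10, 6, 7, 8, 9, 5, 0, 1, 11, 12]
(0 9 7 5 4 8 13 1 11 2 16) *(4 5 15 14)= (0 9 7 15 14 4 8 13 1 11 2 16)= [9, 11, 16, 3, 8, 5, 6, 15, 13, 7, 10, 2, 12, 1, 4, 14, 0]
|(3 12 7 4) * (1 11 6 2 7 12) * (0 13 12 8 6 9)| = |(0 13 12 8 6 2 7 4 3 1 11 9)| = 12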